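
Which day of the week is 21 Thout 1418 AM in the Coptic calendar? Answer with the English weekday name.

Thursday

Equivalently 29 September 1701 Gregorian, JDN 2342609.
JDN 2342609 mod 7 = 3, and JDN 0 was a Monday, so this is a Thursday.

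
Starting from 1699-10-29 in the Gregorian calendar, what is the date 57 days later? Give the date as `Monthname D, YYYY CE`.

The starting date is JDN 2341909; 2341909 + 57 = 2341966.
JDN 2341966 corresponds to December 25, 1699 CE.

December 25, 1699 CE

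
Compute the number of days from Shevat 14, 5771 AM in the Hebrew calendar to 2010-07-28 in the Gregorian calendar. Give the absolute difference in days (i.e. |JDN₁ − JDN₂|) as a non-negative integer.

First date → JDN 2455581; second date → JDN 2455406.
The interval is |2455581 − 2455406| = 175 days.

175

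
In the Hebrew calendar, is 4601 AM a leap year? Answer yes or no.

yes

Hebrew year 4601 is year 3 of its 19-year Metonic cycle; leap years are at positions 3, 6, 8, 11, 14, 17, 19, so it is a leap year (13 months).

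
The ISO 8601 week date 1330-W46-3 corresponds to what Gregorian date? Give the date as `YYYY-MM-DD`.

ISO week 1 of 1330 is the week containing the first Thursday of 1330.
Week 46, day 3 (Wednesday) lands on 1330-11-15.

1330-11-15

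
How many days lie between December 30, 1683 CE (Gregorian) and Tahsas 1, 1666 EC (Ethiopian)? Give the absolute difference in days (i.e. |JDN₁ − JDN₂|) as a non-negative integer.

JDN of the first date = 2336127.
JDN of the second date = 2332452.
|2332452 − 2336127| = 3675.

3675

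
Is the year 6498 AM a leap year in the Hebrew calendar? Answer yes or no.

yes

Hebrew year 6498 is year 19 of its 19-year Metonic cycle; leap years are at positions 3, 6, 8, 11, 14, 17, 19, so it is a leap year (13 months).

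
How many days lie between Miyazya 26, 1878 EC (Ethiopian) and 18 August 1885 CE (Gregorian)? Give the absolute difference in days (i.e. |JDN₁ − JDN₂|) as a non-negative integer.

First date → JDN 2410030; second date → JDN 2409772.
The interval is |2410030 − 2409772| = 258 days.

258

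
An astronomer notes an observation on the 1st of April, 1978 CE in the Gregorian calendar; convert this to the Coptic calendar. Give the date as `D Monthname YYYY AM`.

Both dates share Julian Day Number 2443600; in the Coptic calendar that is 23 Paremhat 1694 AM.

23 Paremhat 1694 AM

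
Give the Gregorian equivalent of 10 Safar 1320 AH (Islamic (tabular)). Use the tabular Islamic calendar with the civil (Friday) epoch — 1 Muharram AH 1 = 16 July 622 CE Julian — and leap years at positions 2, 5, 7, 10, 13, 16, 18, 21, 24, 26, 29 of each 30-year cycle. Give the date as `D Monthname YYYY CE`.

19 May 1902 CE

Julian Day Number of the source date = 2415889.
Converting JDN 2415889 to the Gregorian calendar gives 19 May 1902 CE.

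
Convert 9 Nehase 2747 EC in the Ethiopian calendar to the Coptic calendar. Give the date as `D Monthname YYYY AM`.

The source date corresponds to 21 August 2755 in the Gregorian calendar (JDN 2727535).
That day falls on 9 Mesori 2471 AM in the Coptic calendar.

9 Mesori 2471 AM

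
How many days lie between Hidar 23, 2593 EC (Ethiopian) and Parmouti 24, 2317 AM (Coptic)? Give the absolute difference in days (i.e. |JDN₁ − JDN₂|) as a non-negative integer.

JDN of the first date = 2671031.
JDN of the second date = 2671182.
|2671182 − 2671031| = 151.

151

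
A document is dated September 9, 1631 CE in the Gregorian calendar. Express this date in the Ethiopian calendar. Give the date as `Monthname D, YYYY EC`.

Julian Day Number of the source date = 2317022.
Converting JDN 2317022 to the Ethiopian calendar gives 1 Meskerem 1624 EC.

Meskerem 1, 1624 EC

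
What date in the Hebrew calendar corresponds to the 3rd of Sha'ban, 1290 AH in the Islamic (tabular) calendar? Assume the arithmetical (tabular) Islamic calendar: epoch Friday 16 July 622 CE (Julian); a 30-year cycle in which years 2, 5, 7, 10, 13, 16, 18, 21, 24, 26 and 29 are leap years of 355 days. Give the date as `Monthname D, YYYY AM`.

Both dates share Julian Day Number 2405428; in the Hebrew calendar that is 5 Tishrei 5634 AM.

Tishrei 5, 5634 AM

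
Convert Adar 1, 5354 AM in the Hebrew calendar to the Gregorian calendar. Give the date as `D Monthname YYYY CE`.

Julian Day Number of the source date = 2303308.
Converting JDN 2303308 to the Gregorian calendar gives 21 February 1594 CE.

21 February 1594 CE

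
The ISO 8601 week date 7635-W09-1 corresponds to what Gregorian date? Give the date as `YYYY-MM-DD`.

7635-02-26

ISO week 1 of 7635 is the week containing the first Thursday of 7635.
Week 9, day 1 (Monday) lands on 7635-02-26.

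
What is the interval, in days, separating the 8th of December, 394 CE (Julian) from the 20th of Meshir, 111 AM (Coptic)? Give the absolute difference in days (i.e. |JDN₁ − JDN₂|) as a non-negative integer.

JDN of the first date = 1865308.
JDN of the second date = 1865376.
|1865376 − 1865308| = 68.

68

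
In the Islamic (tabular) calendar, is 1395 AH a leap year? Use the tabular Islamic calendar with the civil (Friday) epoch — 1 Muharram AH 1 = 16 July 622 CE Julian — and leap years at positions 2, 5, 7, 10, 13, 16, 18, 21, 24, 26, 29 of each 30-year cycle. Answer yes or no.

Year 1395 AH is year 15 of its 30-year cycle; leap positions are 2, 5, 7, 10, 13, 16, 18, 21, 24, 26, 29, so it is a common year (354 days).

no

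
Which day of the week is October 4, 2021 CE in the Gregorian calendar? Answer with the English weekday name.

Monday

2459492 ≡ 0 (mod 7); counting from Monday = 0 gives Monday.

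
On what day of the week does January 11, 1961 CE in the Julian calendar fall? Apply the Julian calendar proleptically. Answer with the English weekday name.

Equivalently 24 January 1961 Gregorian, JDN 2437324.
2437324 ≡ 1 (mod 7); counting from Monday = 0 gives Tuesday.

Tuesday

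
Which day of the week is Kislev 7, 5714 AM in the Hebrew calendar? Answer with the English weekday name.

Equivalently 14 November 1953 Gregorian, JDN 2434696.
2434696 ≡ 5 (mod 7); counting from Monday = 0 gives Saturday.

Saturday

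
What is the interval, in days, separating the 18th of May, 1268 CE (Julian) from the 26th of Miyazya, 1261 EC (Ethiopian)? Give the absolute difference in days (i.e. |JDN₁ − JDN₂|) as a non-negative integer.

338

JDN of the first date = 2184333.
JDN of the second date = 2184671.
|2184671 − 2184333| = 338.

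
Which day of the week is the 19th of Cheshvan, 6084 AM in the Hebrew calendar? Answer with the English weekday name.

In the Gregorian calendar this is 18 November 2323 (JDN 2569839).
Since JDN mod 7 = 6 (0 = Monday), the day is Sunday.

Sunday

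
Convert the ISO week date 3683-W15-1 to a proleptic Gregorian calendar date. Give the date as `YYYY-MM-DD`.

3683-04-12

ISO week 1 of 3683 is the week containing the first Thursday of 3683.
Week 15, day 1 (Monday) lands on 3683-04-12.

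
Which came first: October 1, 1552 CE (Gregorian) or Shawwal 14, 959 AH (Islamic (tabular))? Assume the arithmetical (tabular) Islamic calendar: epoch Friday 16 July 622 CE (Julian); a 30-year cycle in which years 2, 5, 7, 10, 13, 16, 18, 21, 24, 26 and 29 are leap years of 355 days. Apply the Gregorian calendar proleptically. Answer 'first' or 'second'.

first

The two dates have Julian Day Numbers 2288190 and 2288202 respectively.
Since 2288190 < 2288202, the first date comes first.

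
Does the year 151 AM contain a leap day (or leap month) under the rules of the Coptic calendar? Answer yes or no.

151 mod 4 = 3; in the Coptic calendar a year is leap when year mod 4 = 3, so it is a leap year.

yes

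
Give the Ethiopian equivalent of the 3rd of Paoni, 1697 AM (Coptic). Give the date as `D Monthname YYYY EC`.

3 Sene 1973 EC

The source date corresponds to 10 June 1981 in the Gregorian calendar (JDN 2444766).
That day falls on 3 Sene 1973 EC in the Ethiopian calendar.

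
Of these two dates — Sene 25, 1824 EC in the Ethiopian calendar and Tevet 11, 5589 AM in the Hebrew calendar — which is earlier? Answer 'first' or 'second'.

First date → JDN 2390366; second date → JDN 2389074.
JDN 2389074 < JDN 2390366, so the second date is earlier.

second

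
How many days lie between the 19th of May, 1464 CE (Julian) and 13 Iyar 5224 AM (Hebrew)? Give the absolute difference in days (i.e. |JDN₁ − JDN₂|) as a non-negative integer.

JDN of the first date = 2255923.
JDN of the second date = 2255895.
|2255895 − 2255923| = 28.

28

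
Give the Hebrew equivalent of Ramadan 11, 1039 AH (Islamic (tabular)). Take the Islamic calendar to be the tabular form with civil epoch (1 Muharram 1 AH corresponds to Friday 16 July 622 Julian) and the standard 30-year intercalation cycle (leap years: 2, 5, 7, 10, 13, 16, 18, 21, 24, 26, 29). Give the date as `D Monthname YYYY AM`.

The source date corresponds to 24 April 1630 in the Gregorian calendar (JDN 2316519).
That day falls on 12 Iyar 5390 AM in the Hebrew calendar.

12 Iyar 5390 AM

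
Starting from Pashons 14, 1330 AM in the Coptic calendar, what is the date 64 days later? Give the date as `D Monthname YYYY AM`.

18 Epip 1330 AM

The starting date is JDN 2310700; 2310700 + 64 = 2310764.
JDN 2310764 corresponds to 18 Epip 1330 AM.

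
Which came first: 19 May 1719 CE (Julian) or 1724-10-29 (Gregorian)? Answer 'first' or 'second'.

The two dates have Julian Day Numbers 2349061 and 2351040 respectively.
Since 2349061 < 2351040, the first date comes first.

first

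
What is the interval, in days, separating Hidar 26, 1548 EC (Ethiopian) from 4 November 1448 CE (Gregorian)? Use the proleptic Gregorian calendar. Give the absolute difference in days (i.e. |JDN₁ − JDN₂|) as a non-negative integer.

First date → JDN 2289348; second date → JDN 2250239.
The interval is |2289348 − 2250239| = 39109 days.

39109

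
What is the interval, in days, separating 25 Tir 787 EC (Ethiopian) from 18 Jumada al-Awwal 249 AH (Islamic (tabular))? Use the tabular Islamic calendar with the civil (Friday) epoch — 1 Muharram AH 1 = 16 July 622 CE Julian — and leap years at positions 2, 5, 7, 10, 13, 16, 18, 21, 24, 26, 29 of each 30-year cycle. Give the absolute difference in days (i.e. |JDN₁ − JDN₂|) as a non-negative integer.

25007

JDN of the first date = 2011451.
JDN of the second date = 2036458.
|2036458 − 2011451| = 25007.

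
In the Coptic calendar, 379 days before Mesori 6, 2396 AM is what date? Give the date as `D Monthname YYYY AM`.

The starting date is JDN 2700139; 2700139 − 379 = 2699760.
JDN 2699760 corresponds to 23 Epip 2395 AM.

23 Epip 2395 AM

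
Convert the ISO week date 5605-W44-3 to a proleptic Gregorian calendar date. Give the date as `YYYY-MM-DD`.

ISO week 1 of 5605 is the week containing the first Thursday of 5605.
Week 44, day 3 (Wednesday) lands on 5605-11-02.

5605-11-02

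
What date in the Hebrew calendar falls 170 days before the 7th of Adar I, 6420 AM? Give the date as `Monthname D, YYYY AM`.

JDN of the 7th of Adar I, 6420 AM = 2692645.
2692645 − 170 = 2692475.
JDN 2692475 in the Hebrew calendar is Elul 13, 6419 AM.

Elul 13, 6419 AM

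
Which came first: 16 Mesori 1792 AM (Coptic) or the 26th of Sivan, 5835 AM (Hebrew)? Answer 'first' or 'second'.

second

First date → JDN 2479538; second date → JDN 2479098.
JDN 2479098 < JDN 2479538, so the second date is earlier.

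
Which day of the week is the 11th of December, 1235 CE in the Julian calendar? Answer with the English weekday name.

This is JDN 2172486 (18 December 1235 Gregorian).
JDN 2172486 mod 7 = 1, and JDN 0 was a Monday, so this is a Tuesday.

Tuesday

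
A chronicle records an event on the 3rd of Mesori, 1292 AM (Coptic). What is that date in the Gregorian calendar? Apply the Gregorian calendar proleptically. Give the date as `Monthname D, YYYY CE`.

Julian Day Number of the source date = 2296900.
Converting JDN 2296900 to the Gregorian calendar gives 6 August 1576 CE.

August 6, 1576 CE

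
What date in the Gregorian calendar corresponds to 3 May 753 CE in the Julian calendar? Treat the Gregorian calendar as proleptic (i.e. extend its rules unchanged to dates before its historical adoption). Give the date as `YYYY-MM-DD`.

0753-05-07

For dates in this range the Gregorian date is 4 days ahead of the Julian.
3 May 753 Julian + 4 days → 7 May 753 Gregorian.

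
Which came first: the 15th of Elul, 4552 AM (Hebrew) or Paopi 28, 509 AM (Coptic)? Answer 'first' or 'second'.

Converting both to JDN: 2010586 vs 2010634; the smaller is the first.

first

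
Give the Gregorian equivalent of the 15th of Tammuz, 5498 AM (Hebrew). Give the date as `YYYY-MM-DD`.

Julian Day Number of the source date = 2356035.
Converting JDN 2356035 to the Gregorian calendar gives 3 July 1738 CE.

1738-07-03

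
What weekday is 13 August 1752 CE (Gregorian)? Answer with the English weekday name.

Sunday

JDN 2361190 mod 7 = 6, and JDN 0 was a Monday, so this is a Sunday.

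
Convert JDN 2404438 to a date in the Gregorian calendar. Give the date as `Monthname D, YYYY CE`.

January 10, 1871 CE

Counting from JDN 2299161 = 15 Oct 1582 gives an offset of 105277 days.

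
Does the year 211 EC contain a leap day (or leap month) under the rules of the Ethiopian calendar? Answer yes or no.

211 mod 4 = 3; in the Ethiopian calendar a year is leap when year mod 4 = 3, so it is a leap year.

yes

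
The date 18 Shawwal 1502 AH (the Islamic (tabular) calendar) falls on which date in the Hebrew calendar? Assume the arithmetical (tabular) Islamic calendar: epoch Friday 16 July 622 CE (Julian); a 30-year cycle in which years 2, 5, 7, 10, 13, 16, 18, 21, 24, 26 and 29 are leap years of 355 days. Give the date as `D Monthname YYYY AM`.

The source date corresponds to 16 August 2079 in the Gregorian calendar (JDN 2480627).
That day falls on 19 Av 5839 AM in the Hebrew calendar.

19 Av 5839 AM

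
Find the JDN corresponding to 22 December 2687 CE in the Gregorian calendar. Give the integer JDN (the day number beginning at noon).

JDN 2299161 is 15 October 1582 CE (Gregorian); the target day is +403661 days from there, so JDN = 2702822.

2702822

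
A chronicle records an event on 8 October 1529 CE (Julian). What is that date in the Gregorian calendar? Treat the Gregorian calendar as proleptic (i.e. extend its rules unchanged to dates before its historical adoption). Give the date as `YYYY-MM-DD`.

At this point the Julian calendar is 10 days behind the Gregorian.
8 October 1529 Julian + 10 days → 18 October 1529 Gregorian.

1529-10-18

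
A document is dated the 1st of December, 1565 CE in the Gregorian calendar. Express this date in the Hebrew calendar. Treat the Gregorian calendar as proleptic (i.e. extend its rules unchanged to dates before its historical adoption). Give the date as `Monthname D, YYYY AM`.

Julian Day Number of the source date = 2292999.
Converting JDN 2292999 to the Hebrew calendar gives 28 Kislev 5326 AM.

Kislev 28, 5326 AM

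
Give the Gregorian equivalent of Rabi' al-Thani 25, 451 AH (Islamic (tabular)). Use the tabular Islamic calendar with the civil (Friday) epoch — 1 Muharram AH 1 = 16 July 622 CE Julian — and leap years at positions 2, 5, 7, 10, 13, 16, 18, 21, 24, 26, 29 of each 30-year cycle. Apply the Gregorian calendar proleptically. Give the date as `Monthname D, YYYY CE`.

Both dates share Julian Day Number 2108018; in the Gregorian calendar that is 16 June 1059 CE.

June 16, 1059 CE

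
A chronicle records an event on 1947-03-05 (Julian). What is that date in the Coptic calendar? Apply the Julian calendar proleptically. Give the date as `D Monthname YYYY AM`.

The source date corresponds to 18 March 1947 in the Gregorian calendar (JDN 2432263).
That day falls on 9 Paremhat 1663 AM in the Coptic calendar.

9 Paremhat 1663 AM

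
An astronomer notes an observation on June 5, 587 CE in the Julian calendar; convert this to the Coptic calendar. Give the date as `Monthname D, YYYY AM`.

Julian Day Number of the source date = 1935615.
Converting JDN 1935615 to the Coptic calendar gives 11 Paoni 303 AM.

Paoni 11, 303 AM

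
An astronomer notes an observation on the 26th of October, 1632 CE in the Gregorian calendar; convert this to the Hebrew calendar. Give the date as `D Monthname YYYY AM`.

Both dates share Julian Day Number 2317435; in the Hebrew calendar that is 11 Cheshvan 5393 AM.

11 Cheshvan 5393 AM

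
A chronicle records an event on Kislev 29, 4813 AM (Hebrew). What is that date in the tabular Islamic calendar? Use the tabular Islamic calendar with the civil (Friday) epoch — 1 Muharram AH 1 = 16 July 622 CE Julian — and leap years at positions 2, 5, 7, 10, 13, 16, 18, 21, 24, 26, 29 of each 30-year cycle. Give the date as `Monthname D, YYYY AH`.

Julian Day Number of the source date = 2105629.
Converting JDN 2105629 to the tabular Islamic calendar gives 29 Rajab 444 AH.

Rajab 29, 444 AH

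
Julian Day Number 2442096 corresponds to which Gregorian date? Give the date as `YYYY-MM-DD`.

1974-02-17

Counting from JDN 2299161 = 15 Oct 1582 gives an offset of 142935 days.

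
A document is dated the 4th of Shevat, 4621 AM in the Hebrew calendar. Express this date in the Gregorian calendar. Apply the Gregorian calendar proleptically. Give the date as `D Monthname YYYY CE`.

23 January 861 CE

Julian Day Number of the source date = 2035557.
Converting JDN 2035557 to the Gregorian calendar gives 23 January 861 CE.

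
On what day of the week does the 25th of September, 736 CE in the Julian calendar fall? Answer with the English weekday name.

Tuesday

In the proleptic Gregorian calendar this is 29 September 736 (JDN 1990150).
1990150 ≡ 1 (mod 7); counting from Monday = 0 gives Tuesday.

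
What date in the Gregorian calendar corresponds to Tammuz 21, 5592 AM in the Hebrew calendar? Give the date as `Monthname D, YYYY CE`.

July 19, 1832 CE

Both dates share Julian Day Number 2390384; in the Gregorian calendar that is 19 July 1832 CE.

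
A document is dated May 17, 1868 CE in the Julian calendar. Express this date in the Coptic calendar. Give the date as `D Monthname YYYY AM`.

22 Pashons 1584 AM

The source date corresponds to 29 May 1868 in the Gregorian calendar (JDN 2403482).
That day falls on 22 Pashons 1584 AM in the Coptic calendar.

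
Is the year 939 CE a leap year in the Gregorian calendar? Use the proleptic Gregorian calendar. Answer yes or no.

939 is not divisible by 4, so it is a common year.

no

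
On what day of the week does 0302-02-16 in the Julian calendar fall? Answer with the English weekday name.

Monday

In the proleptic Gregorian calendar this is 17 February 302 (JDN 1831410).
Since JDN mod 7 = 0 (0 = Monday), the day is Monday.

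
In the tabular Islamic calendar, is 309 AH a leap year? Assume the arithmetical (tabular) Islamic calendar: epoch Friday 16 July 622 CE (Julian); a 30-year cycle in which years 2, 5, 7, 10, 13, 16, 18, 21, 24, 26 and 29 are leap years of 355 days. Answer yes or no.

no

Year 309 AH is year 9 of its 30-year cycle; leap positions are 2, 5, 7, 10, 13, 16, 18, 21, 24, 26, 29, so it is a common year (354 days).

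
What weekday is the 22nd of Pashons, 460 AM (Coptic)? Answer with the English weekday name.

In the proleptic Gregorian calendar this is 21 May 744 (JDN 1992941).
JDN 1992941 mod 7 = 6, and JDN 0 was a Monday, so this is a Sunday.

Sunday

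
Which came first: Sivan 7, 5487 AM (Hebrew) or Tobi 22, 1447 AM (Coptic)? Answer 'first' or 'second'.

first

The two dates have Julian Day Numbers 2351980 and 2353322 respectively.
Since 2351980 < 2353322, the first date comes first.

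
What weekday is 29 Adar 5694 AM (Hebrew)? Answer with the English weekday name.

Friday

This is JDN 2427513 (16 March 1934 Gregorian).
JDN 2427513 mod 7 = 4, and JDN 0 was a Monday, so this is a Friday.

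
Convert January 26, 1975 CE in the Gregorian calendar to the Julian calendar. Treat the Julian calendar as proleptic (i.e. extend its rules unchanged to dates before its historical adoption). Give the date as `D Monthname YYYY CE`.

13 January 1975 CE

At this point the Julian calendar is 13 days behind the Gregorian.
26 January 1975 Gregorian − 13 days → 13 January 1975 Julian.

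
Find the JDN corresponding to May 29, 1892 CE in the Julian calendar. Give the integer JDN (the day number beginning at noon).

Equivalently 10 June 1892 (Gregorian).
JDN 2400001 is 17 November 1858 CE (Gregorian), MJD 0; the target day is +12259 days from there, so JDN = 2412260.

2412260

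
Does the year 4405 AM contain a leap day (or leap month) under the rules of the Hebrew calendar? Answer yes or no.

Hebrew year 4405 is year 16 of its 19-year Metonic cycle; leap years are at positions 3, 6, 8, 11, 14, 17, 19, so it is a common year (12 months).

no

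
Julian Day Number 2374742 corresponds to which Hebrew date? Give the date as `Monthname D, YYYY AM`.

JDN 2374742 is 20 September 1789 in the Gregorian calendar.
In the Hebrew calendar that day is Elul 29, 5549 AM.

Elul 29, 5549 AM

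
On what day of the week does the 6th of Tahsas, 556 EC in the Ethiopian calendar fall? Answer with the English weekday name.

Equivalently 5 December 563 Gregorian, JDN 1927030.
1927030 ≡ 0 (mod 7); counting from Monday = 0 gives Monday.

Monday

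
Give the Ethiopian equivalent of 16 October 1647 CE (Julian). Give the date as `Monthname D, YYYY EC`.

Tikimt 18, 1640 EC

The source date corresponds to 26 October 1647 in the Gregorian calendar (JDN 2322913).
That day falls on 18 Tikimt 1640 EC in the Ethiopian calendar.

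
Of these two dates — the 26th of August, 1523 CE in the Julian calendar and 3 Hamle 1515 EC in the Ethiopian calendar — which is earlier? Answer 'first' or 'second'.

second

The two dates have Julian Day Numbers 2277571 and 2277511 respectively.
Since 2277511 < 2277571, the second date comes first.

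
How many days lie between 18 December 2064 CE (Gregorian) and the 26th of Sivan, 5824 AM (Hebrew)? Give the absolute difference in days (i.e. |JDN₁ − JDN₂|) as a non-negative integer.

First date → JDN 2475273; second date → JDN 2475082.
The interval is |2475273 − 2475082| = 191 days.

191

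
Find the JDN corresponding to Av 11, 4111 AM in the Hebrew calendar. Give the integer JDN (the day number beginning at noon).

1849463

In the proleptic Gregorian calendar the same day is 23 July 351.
JDN 2451545 is 1 January 2000 CE (Gregorian); the target day is −602082 days from there, so JDN = 1849463.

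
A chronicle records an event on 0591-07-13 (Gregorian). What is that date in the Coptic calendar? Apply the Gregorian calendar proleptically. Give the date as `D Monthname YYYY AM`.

Both dates share Julian Day Number 1937112; in the Coptic calendar that is 17 Epip 307 AM.

17 Epip 307 AM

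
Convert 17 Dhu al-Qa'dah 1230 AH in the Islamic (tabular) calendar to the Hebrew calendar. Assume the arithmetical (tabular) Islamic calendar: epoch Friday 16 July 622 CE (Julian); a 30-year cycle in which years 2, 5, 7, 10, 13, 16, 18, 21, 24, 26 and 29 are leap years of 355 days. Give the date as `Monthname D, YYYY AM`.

Tishrei 17, 5576 AM

Julian Day Number of the source date = 2384268.
Converting JDN 2384268 to the Hebrew calendar gives 17 Tishrei 5576 AM.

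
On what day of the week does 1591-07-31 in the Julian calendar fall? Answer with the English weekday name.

Saturday

In the Gregorian calendar this is 10 August 1591 (JDN 2302382).
JDN 2302382 mod 7 = 5, and JDN 0 was a Monday, so this is a Saturday.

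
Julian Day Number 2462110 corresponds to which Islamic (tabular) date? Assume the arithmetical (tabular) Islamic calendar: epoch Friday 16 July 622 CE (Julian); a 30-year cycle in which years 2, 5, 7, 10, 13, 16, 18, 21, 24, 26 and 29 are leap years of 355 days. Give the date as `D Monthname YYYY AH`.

17 Rajab 1450 AH

The Gregorian equivalent of JDN 2462110 is 4 December 2028.
In the tabular Islamic calendar that day is 17 Rajab 1450 AH.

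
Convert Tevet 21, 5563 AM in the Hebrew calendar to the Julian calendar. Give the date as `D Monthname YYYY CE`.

3 January 1803 CE

Julian Day Number of the source date = 2379606.
Converting JDN 2379606 to the Julian calendar gives 3 January 1803 CE.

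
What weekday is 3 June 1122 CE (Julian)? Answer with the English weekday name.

Saturday

Equivalently 10 June 1122 Gregorian, JDN 2131022.
Since JDN mod 7 = 5 (0 = Monday), the day is Saturday.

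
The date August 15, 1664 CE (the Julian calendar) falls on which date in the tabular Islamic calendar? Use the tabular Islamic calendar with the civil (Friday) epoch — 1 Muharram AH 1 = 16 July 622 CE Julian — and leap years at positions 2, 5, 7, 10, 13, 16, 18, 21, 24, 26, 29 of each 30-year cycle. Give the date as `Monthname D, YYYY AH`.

Safar 2, 1075 AH

The source date corresponds to 25 August 1664 in the Gregorian calendar (JDN 2329061).
That day falls on 2 Safar 1075 AH in the tabular Islamic calendar.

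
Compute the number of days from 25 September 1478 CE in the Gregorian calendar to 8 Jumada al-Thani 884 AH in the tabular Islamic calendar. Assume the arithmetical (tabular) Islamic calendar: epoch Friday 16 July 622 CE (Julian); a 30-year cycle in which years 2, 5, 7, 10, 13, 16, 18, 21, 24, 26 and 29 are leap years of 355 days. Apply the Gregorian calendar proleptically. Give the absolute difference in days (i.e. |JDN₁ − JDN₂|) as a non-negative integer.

345

JDN of the first date = 2261156.
JDN of the second date = 2261501.
|2261501 − 2261156| = 345.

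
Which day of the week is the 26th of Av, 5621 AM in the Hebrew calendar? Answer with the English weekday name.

Equivalently 2 August 1861 Gregorian, JDN 2400990.
2400990 ≡ 4 (mod 7); counting from Monday = 0 gives Friday.

Friday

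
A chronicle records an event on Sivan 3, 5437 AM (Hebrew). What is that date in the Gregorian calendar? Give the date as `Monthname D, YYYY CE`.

Julian Day Number of the source date = 2333726.
Converting JDN 2333726 to the Gregorian calendar gives 3 June 1677 CE.

June 3, 1677 CE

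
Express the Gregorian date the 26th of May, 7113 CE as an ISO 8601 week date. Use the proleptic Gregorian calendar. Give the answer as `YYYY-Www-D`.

The weekday is Monday (ISO weekday 1).
That Monday belongs to ISO week 22 of ISO year 7113.

7113-W22-1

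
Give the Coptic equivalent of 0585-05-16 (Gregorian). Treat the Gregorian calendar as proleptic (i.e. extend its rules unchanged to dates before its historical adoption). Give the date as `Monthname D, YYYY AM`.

Pashons 19, 301 AM

Both dates share Julian Day Number 1934863; in the Coptic calendar that is 19 Pashons 301 AM.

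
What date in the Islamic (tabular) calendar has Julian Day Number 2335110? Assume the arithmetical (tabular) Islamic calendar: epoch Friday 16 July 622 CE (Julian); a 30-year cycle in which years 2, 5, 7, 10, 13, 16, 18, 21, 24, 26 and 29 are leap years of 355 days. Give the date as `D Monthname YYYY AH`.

27 Safar 1092 AH

The Gregorian equivalent of JDN 2335110 is 18 March 1681.
In the tabular Islamic calendar that day is 27 Safar 1092 AH.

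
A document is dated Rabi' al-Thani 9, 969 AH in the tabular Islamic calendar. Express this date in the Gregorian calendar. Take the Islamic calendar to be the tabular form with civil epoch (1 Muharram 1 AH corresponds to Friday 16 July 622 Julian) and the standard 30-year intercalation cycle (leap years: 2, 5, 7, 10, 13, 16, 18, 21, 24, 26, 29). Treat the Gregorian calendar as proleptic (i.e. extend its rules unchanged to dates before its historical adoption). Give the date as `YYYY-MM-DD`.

Both dates share Julian Day Number 2291564; in the Gregorian calendar that is 27 December 1561 CE.

1561-12-27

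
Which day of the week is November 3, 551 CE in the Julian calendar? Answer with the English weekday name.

In the proleptic Gregorian calendar this is 5 November 551 (JDN 1922617).
1922617 ≡ 4 (mod 7); counting from Monday = 0 gives Friday.

Friday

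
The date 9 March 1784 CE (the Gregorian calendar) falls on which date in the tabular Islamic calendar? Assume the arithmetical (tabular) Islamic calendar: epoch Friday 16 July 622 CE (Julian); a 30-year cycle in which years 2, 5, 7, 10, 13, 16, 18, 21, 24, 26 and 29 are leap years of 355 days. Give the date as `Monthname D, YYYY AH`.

Both dates share Julian Day Number 2372721; in the tabular Islamic calendar that is 16 Rabi' al-Thani 1198 AH.

Rabi' al-Thani 16, 1198 AH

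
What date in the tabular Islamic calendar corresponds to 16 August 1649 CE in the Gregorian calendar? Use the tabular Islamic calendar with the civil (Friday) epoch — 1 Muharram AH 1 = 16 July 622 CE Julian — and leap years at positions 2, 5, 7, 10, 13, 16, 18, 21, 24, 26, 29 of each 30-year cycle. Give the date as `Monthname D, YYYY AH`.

Julian Day Number of the source date = 2323573.
Converting JDN 2323573 to the tabular Islamic calendar gives 7 Sha'ban 1059 AH.

Sha'ban 7, 1059 AH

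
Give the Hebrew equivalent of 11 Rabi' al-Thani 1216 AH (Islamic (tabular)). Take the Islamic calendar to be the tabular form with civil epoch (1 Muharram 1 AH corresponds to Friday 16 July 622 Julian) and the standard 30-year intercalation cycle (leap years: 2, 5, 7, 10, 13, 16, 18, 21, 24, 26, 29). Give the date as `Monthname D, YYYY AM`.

Elul 12, 5561 AM

Julian Day Number of the source date = 2379094.
Converting JDN 2379094 to the Hebrew calendar gives 12 Elul 5561 AM.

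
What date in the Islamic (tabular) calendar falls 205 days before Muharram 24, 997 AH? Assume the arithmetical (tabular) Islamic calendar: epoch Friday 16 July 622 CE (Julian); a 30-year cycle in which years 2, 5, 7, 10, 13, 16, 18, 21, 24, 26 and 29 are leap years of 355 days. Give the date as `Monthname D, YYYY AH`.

JDN of Muharram 24, 997 AH = 2301412.
2301412 − 205 = 2301207.
JDN 2301207 in the tabular Islamic calendar is Jumada al-Thani 25, 996 AH.

Jumada al-Thani 25, 996 AH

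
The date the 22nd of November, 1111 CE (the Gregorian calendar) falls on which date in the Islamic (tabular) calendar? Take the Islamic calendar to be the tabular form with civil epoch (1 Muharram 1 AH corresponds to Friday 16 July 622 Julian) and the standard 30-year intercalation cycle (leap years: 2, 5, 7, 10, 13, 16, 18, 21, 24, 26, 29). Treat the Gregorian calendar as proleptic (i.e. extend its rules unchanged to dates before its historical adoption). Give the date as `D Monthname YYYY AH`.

Both dates share Julian Day Number 2127169; in the tabular Islamic calendar that is 11 Jumada al-Awwal 505 AH.

11 Jumada al-Awwal 505 AH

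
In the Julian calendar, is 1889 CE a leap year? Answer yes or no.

no

1889 mod 4 = 1, so it is a common year in the Julian calendar.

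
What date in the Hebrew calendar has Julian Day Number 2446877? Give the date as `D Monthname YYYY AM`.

JDN 2446877 is 22 March 1987 in the Gregorian calendar.
In the Hebrew calendar that day is 21 Adar 5747 AM.

21 Adar 5747 AM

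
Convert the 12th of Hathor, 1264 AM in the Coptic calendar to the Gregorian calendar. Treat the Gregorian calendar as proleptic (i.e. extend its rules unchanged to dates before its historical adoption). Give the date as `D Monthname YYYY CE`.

19 November 1547 CE

Julian Day Number of the source date = 2286412.
Converting JDN 2286412 to the Gregorian calendar gives 19 November 1547 CE.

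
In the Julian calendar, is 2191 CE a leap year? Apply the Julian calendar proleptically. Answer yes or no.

2191 mod 4 = 3, so it is a common year in the Julian calendar.

no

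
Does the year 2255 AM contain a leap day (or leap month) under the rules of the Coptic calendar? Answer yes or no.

2255 mod 4 = 3; in the Coptic calendar a year is leap when year mod 4 = 3, so it is a leap year.

yes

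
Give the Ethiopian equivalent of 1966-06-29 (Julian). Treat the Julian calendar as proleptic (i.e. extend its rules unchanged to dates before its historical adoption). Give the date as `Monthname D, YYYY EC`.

Both dates share Julian Day Number 2439319; in the Ethiopian calendar that is 5 Hamle 1958 EC.

Hamle 5, 1958 EC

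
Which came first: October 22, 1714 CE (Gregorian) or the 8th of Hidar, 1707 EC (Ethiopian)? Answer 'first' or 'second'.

first

First date → JDN 2347380; second date → JDN 2347404.
JDN 2347380 < JDN 2347404, so the first date is earlier.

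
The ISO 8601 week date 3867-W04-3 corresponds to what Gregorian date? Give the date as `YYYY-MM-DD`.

ISO week 1 of 3867 is the week containing the first Thursday of 3867.
Week 4, day 3 (Wednesday) lands on 3867-01-23.

3867-01-23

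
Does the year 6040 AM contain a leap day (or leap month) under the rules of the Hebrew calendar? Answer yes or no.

yes

Hebrew year 6040 is year 17 of its 19-year Metonic cycle; leap years are at positions 3, 6, 8, 11, 14, 17, 19, so it is a leap year (13 months).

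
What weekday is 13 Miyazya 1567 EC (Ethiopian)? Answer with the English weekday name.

In the proleptic Gregorian calendar this is 18 April 1575 (JDN 2296424).
JDN 2296424 mod 7 = 4, and JDN 0 was a Monday, so this is a Friday.

Friday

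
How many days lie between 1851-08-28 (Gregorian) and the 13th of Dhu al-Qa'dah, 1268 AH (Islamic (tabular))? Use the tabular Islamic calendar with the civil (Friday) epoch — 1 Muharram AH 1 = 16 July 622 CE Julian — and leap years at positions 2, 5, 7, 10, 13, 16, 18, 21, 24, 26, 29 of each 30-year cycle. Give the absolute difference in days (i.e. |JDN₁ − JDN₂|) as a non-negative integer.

First date → JDN 2397363; second date → JDN 2397730.
The interval is |2397363 − 2397730| = 367 days.

367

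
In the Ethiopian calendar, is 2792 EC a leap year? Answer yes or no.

no

2792 mod 4 = 0; in the Ethiopian calendar a year is leap when year mod 4 = 3, so it is a common year.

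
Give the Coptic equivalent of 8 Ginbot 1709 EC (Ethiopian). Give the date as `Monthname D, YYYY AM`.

Pashons 8, 1433 AM

The source date corresponds to 14 May 1717 in the Gregorian calendar (JDN 2348315).
That day falls on 8 Pashons 1433 AM in the Coptic calendar.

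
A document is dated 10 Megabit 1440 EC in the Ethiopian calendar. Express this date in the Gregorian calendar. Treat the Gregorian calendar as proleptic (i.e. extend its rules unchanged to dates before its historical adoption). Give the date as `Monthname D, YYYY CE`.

Both dates share Julian Day Number 2250005; in the Gregorian calendar that is 15 March 1448 CE.

March 15, 1448 CE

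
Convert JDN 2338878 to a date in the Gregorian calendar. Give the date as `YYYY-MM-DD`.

Counting from JDN 2299161 = 15 Oct 1582 gives an offset of 39717 days.

1691-07-12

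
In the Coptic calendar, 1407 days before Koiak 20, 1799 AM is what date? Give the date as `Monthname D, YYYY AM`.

Counting 1407 days back from JDN 2481858 reaches JDN 2480451, which is Meshir 14, 1795 AM.

Meshir 14, 1795 AM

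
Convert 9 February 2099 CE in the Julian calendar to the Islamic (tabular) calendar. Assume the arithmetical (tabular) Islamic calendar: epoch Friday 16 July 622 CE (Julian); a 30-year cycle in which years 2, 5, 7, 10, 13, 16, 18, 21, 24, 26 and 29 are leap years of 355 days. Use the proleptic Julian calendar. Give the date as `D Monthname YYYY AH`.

Both dates share Julian Day Number 2487757; in the tabular Islamic calendar that is 1 Dhu al-Hijjah 1522 AH.

1 Dhu al-Hijjah 1522 AH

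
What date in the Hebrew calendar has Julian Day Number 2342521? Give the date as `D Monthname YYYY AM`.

JDN 2342521 is 3 July 1701 in the Gregorian calendar.
In the Hebrew calendar that day is 27 Sivan 5461 AM.

27 Sivan 5461 AM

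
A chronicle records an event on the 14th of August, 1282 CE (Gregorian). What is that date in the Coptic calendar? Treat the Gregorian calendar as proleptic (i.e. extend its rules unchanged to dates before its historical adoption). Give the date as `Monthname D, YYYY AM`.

Julian Day Number of the source date = 2189527.
Converting JDN 2189527 to the Coptic calendar gives 14 Mesori 998 AM.

Mesori 14, 998 AM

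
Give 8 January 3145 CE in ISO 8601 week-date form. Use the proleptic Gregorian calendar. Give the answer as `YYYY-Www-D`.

3145-W02-1

The weekday is Monday (ISO weekday 1).
That Monday belongs to ISO week 2 of ISO year 3145.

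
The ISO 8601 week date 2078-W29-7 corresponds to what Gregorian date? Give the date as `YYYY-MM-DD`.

2078-07-24

ISO week 1 of 2078 is the week containing the first Thursday of 2078.
Week 29, day 7 (Sunday) lands on 2078-07-24.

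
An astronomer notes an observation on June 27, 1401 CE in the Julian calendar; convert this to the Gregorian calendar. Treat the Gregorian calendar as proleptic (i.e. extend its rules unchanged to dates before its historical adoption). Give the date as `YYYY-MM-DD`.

At this point the Julian calendar is 9 days behind the Gregorian.
27 June 1401 Julian + 9 days → 6 July 1401 Gregorian.

1401-07-06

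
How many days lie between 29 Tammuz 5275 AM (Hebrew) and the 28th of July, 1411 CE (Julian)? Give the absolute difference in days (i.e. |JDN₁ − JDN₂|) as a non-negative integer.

First date → JDN 2274604; second date → JDN 2236634.
The interval is |2274604 − 2236634| = 37970 days.

37970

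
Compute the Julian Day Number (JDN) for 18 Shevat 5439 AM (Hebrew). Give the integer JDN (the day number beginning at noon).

2334333

In the Gregorian calendar the same day is 31 January 1679.
JDN 2400001 is 17 November 1858 CE (Gregorian), MJD 0; the target day is −65668 days from there, so JDN = 2334333.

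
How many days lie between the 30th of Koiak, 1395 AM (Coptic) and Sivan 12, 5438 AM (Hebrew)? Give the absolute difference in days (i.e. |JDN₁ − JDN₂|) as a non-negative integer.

First date → JDN 2334307; second date → JDN 2334090.
The interval is |2334307 − 2334090| = 217 days.

217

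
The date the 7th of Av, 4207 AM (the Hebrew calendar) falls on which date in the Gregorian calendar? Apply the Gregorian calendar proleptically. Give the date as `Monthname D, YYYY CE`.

August 6, 447 CE

Julian Day Number of the source date = 1884541.
Converting JDN 1884541 to the Gregorian calendar gives 6 August 447 CE.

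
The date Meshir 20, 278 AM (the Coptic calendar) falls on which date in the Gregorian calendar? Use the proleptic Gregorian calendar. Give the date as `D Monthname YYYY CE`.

16 February 562 CE

Both dates share Julian Day Number 1926373; in the Gregorian calendar that is 16 February 562 CE.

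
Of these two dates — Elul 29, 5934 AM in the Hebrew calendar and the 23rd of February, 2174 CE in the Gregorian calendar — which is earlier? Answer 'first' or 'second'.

second

Converting both to JDN: 2515365 vs 2515151; the smaller is the second.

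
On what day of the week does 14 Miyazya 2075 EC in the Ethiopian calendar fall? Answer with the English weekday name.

Thursday

In the Gregorian calendar this is 22 April 2083 (JDN 2481972).
Since JDN mod 7 = 3 (0 = Monday), the day is Thursday.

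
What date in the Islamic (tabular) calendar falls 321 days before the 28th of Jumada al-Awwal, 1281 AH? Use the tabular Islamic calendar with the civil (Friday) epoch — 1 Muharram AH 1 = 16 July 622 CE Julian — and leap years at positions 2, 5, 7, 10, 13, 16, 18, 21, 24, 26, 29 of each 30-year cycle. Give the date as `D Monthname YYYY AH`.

2 Rajab 1280 AH

JDN of the 28th of Jumada al-Awwal, 1281 AH = 2402174.
2402174 − 321 = 2401853.
JDN 2401853 in the tabular Islamic calendar is 2 Rajab 1280 AH.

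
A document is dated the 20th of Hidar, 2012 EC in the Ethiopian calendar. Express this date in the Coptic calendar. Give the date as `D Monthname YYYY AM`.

The source date corresponds to 30 November 2019 in the Gregorian calendar (JDN 2458818).
That day falls on 20 Hathor 1736 AM in the Coptic calendar.

20 Hathor 1736 AM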